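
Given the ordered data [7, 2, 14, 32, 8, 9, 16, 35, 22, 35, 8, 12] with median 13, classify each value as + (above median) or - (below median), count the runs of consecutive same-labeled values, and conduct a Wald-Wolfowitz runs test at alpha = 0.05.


Step 1: Compute median = 13; label A = above, B = below.
Labels in order: BBAABBAAAABB  (n_A = 6, n_B = 6)
Step 2: Count runs R = 5.
Step 3: Under H0 (random ordering), E[R] = 2*n_A*n_B/(n_A+n_B) + 1 = 2*6*6/12 + 1 = 7.0000.
        Var[R] = 2*n_A*n_B*(2*n_A*n_B - n_A - n_B) / ((n_A+n_B)^2 * (n_A+n_B-1)) = 4320/1584 = 2.7273.
        SD[R] = 1.6514.
Step 4: Continuity-corrected z = (R + 0.5 - E[R]) / SD[R] = (5 + 0.5 - 7.0000) / 1.6514 = -0.9083.
Step 5: Two-sided p-value via normal approximation = 2*(1 - Phi(|z|)) = 0.363722.
Step 6: alpha = 0.05. fail to reject H0.

R = 5, z = -0.9083, p = 0.363722, fail to reject H0.


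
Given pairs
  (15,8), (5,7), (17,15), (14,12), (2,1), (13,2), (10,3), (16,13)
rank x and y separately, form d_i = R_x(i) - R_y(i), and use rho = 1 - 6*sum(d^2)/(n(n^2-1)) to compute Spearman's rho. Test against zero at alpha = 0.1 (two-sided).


Step 1: Rank x and y separately (midranks; no ties here).
rank(x): 15->6, 5->2, 17->8, 14->5, 2->1, 13->4, 10->3, 16->7
rank(y): 8->5, 7->4, 15->8, 12->6, 1->1, 2->2, 3->3, 13->7
Step 2: d_i = R_x(i) - R_y(i); compute d_i^2.
  (6-5)^2=1, (2-4)^2=4, (8-8)^2=0, (5-6)^2=1, (1-1)^2=0, (4-2)^2=4, (3-3)^2=0, (7-7)^2=0
sum(d^2) = 10.
Step 3: rho = 1 - 6*10 / (8*(8^2 - 1)) = 1 - 60/504 = 0.880952.
Step 4: Under H0, t = rho * sqrt((n-2)/(1-rho^2)) = 4.5601 ~ t(6).
Step 5: Two-sided p-value from the t-distribution with 6 df = 0.003850.
Step 6: alpha = 0.1. reject H0.

rho = 0.8810, p = 0.003850, reject H0 at alpha = 0.1.


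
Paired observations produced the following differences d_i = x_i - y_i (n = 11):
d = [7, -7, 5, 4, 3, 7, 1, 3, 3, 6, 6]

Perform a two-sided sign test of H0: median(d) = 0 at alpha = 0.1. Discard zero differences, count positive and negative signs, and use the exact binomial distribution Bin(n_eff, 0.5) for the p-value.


Step 1: Discard zero differences. Original n = 11; n_eff = number of nonzero differences = 11.
Nonzero differences (with sign): +7, -7, +5, +4, +3, +7, +1, +3, +3, +6, +6
Step 2: Count signs: positive = 10, negative = 1.
Step 3: Under H0: P(positive) = 0.5, so the number of positives S ~ Bin(11, 0.5).
Step 4: Two-sided exact p-value = sum of Bin(11,0.5) probabilities at or below the observed probability = 0.011719.
Step 5: alpha = 0.1. reject H0.

n_eff = 11, pos = 10, neg = 1, p = 0.011719, reject H0.


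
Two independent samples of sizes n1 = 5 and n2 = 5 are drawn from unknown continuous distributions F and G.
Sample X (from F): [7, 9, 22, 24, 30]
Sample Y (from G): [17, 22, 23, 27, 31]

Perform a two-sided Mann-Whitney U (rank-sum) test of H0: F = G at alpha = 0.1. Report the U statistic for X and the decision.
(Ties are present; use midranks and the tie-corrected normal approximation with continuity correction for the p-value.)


Step 1: Combine and sort all 10 observations; assign midranks.
sorted (value, group): (7,X), (9,X), (17,Y), (22,X), (22,Y), (23,Y), (24,X), (27,Y), (30,X), (31,Y)
ranks: 7->1, 9->2, 17->3, 22->4.5, 22->4.5, 23->6, 24->7, 27->8, 30->9, 31->10
Step 2: Rank sum for X: R1 = 1 + 2 + 4.5 + 7 + 9 = 23.5.
Step 3: U_X = R1 - n1(n1+1)/2 = 23.5 - 5*6/2 = 23.5 - 15 = 8.5.
       U_Y = n1*n2 - U_X = 25 - 8.5 = 16.5.
Step 4: Ties are present, so use the tie-corrected normal approximation (with continuity correction) for the p-value.
Step 5: p-value = 0.463344; compare to alpha = 0.1. fail to reject H0.

U_X = 8.5, p = 0.463344, fail to reject H0 at alpha = 0.1.


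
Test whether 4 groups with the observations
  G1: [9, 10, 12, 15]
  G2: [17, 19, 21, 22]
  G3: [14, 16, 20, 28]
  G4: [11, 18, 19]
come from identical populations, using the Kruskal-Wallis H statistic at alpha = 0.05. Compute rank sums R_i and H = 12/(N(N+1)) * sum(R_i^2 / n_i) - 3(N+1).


Step 1: Combine all N = 15 observations and assign midranks.
sorted (value, group, rank): (9,G1,1), (10,G1,2), (11,G4,3), (12,G1,4), (14,G3,5), (15,G1,6), (16,G3,7), (17,G2,8), (18,G4,9), (19,G2,10.5), (19,G4,10.5), (20,G3,12), (21,G2,13), (22,G2,14), (28,G3,15)
Step 2: Sum ranks within each group.
R_1 = 13 (n_1 = 4)
R_2 = 45.5 (n_2 = 4)
R_3 = 39 (n_3 = 4)
R_4 = 22.5 (n_4 = 3)
Step 3: H = 12/(N(N+1)) * sum(R_i^2/n_i) - 3(N+1)
     = 12/(15*16) * (13^2/4 + 45.5^2/4 + 39^2/4 + 22.5^2/3) - 3*16
     = 0.050000 * 1108.81 - 48
     = 7.440625.
Step 4: Ties present; correction factor C = 1 - 6/(15^3 - 15) = 0.998214. Corrected H = 7.440625 / 0.998214 = 7.453936.
Step 5: Under H0, H ~ chi^2(3); p-value = 0.058754.
Step 6: alpha = 0.05. fail to reject H0.

H = 7.4539, df = 3, p = 0.058754, fail to reject H0.


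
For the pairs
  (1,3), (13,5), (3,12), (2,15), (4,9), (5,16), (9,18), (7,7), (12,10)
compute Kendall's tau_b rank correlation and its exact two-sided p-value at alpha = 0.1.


Step 1: Enumerate the 36 unordered pairs (i,j) with i<j and classify each by sign(x_j-x_i) * sign(y_j-y_i).
  (1,2):dx=+12,dy=+2->C; (1,3):dx=+2,dy=+9->C; (1,4):dx=+1,dy=+12->C; (1,5):dx=+3,dy=+6->C
  (1,6):dx=+4,dy=+13->C; (1,7):dx=+8,dy=+15->C; (1,8):dx=+6,dy=+4->C; (1,9):dx=+11,dy=+7->C
  (2,3):dx=-10,dy=+7->D; (2,4):dx=-11,dy=+10->D; (2,5):dx=-9,dy=+4->D; (2,6):dx=-8,dy=+11->D
  (2,7):dx=-4,dy=+13->D; (2,8):dx=-6,dy=+2->D; (2,9):dx=-1,dy=+5->D; (3,4):dx=-1,dy=+3->D
  (3,5):dx=+1,dy=-3->D; (3,6):dx=+2,dy=+4->C; (3,7):dx=+6,dy=+6->C; (3,8):dx=+4,dy=-5->D
  (3,9):dx=+9,dy=-2->D; (4,5):dx=+2,dy=-6->D; (4,6):dx=+3,dy=+1->C; (4,7):dx=+7,dy=+3->C
  (4,8):dx=+5,dy=-8->D; (4,9):dx=+10,dy=-5->D; (5,6):dx=+1,dy=+7->C; (5,7):dx=+5,dy=+9->C
  (5,8):dx=+3,dy=-2->D; (5,9):dx=+8,dy=+1->C; (6,7):dx=+4,dy=+2->C; (6,8):dx=+2,dy=-9->D
  (6,9):dx=+7,dy=-6->D; (7,8):dx=-2,dy=-11->C; (7,9):dx=+3,dy=-8->D; (8,9):dx=+5,dy=+3->C
Step 2: C = 18, D = 18, total pairs = 36.
Step 3: tau = (C - D)/(n(n-1)/2) = (18 - 18)/36 = 0.000000.
Step 4: Exact two-sided p-value (enumerate n! = 362880 permutations of y under H0): p = 1.000000.
Step 5: alpha = 0.1. fail to reject H0.

tau_b = 0.0000 (C=18, D=18), p = 1.000000, fail to reject H0.


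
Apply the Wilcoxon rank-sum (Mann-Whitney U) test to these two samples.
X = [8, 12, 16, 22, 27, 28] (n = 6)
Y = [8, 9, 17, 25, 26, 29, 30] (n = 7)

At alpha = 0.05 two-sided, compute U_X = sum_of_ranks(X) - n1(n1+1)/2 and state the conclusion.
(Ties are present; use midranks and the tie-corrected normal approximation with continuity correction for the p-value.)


Step 1: Combine and sort all 13 observations; assign midranks.
sorted (value, group): (8,X), (8,Y), (9,Y), (12,X), (16,X), (17,Y), (22,X), (25,Y), (26,Y), (27,X), (28,X), (29,Y), (30,Y)
ranks: 8->1.5, 8->1.5, 9->3, 12->4, 16->5, 17->6, 22->7, 25->8, 26->9, 27->10, 28->11, 29->12, 30->13
Step 2: Rank sum for X: R1 = 1.5 + 4 + 5 + 7 + 10 + 11 = 38.5.
Step 3: U_X = R1 - n1(n1+1)/2 = 38.5 - 6*7/2 = 38.5 - 21 = 17.5.
       U_Y = n1*n2 - U_X = 42 - 17.5 = 24.5.
Step 4: Ties are present, so use the tie-corrected normal approximation (with continuity correction) for the p-value.
Step 5: p-value = 0.667806; compare to alpha = 0.05. fail to reject H0.

U_X = 17.5, p = 0.667806, fail to reject H0 at alpha = 0.05.


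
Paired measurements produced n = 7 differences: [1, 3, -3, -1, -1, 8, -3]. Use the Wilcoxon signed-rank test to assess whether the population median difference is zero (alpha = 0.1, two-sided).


Step 1: Drop any zero differences (none here) and take |d_i|.
|d| = [1, 3, 3, 1, 1, 8, 3]
Step 2: Midrank |d_i| (ties get averaged ranks).
ranks: |1|->2, |3|->5, |3|->5, |1|->2, |1|->2, |8|->7, |3|->5
Step 3: Attach original signs; sum ranks with positive sign and with negative sign.
W+ = 2 + 5 + 7 = 14
W- = 5 + 2 + 2 + 5 = 14
(Check: W+ + W- = 28 should equal n(n+1)/2 = 28.)
Step 4: Test statistic W = min(W+, W-) = 14.
Step 5: Ties in |d|, so use the tie-corrected normal approximation.
        E[W] = n(n+1)/4 = 7*8/4 = 14.
        Tie groups: |d|=1 (t=3), |d|=3 (t=3); sum(t^3 - t) = 48.
        Var[W] = n(n+1)(2n+1)/24 - sum(t^3-t)/48 = 840/24 - 48/48 = 34.
        z = (W - E[W]) / sqrt(Var[W]) = (14 - 14) / 5.8310 = 0.0000.
        Two-sided p = 2*Phi(z) = 1.000000.
Step 6: alpha = 0.1. fail to reject H0.

W+ = 14, W- = 14, W = min = 14, p = 1.000000, fail to reject H0.


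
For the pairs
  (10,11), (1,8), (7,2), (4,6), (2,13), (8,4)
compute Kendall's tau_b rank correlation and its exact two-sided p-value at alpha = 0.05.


Step 1: Enumerate the 15 unordered pairs (i,j) with i<j and classify each by sign(x_j-x_i) * sign(y_j-y_i).
  (1,2):dx=-9,dy=-3->C; (1,3):dx=-3,dy=-9->C; (1,4):dx=-6,dy=-5->C; (1,5):dx=-8,dy=+2->D
  (1,6):dx=-2,dy=-7->C; (2,3):dx=+6,dy=-6->D; (2,4):dx=+3,dy=-2->D; (2,5):dx=+1,dy=+5->C
  (2,6):dx=+7,dy=-4->D; (3,4):dx=-3,dy=+4->D; (3,5):dx=-5,dy=+11->D; (3,6):dx=+1,dy=+2->C
  (4,5):dx=-2,dy=+7->D; (4,6):dx=+4,dy=-2->D; (5,6):dx=+6,dy=-9->D
Step 2: C = 6, D = 9, total pairs = 15.
Step 3: tau = (C - D)/(n(n-1)/2) = (6 - 9)/15 = -0.200000.
Step 4: Exact two-sided p-value (enumerate n! = 720 permutations of y under H0): p = 0.719444.
Step 5: alpha = 0.05. fail to reject H0.

tau_b = -0.2000 (C=6, D=9), p = 0.719444, fail to reject H0.


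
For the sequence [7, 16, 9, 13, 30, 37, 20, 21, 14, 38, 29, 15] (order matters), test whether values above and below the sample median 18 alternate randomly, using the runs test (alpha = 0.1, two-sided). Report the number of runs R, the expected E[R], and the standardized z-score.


Step 1: Compute median = 18; label A = above, B = below.
Labels in order: BBBBAAAABAAB  (n_A = 6, n_B = 6)
Step 2: Count runs R = 5.
Step 3: Under H0 (random ordering), E[R] = 2*n_A*n_B/(n_A+n_B) + 1 = 2*6*6/12 + 1 = 7.0000.
        Var[R] = 2*n_A*n_B*(2*n_A*n_B - n_A - n_B) / ((n_A+n_B)^2 * (n_A+n_B-1)) = 4320/1584 = 2.7273.
        SD[R] = 1.6514.
Step 4: Continuity-corrected z = (R + 0.5 - E[R]) / SD[R] = (5 + 0.5 - 7.0000) / 1.6514 = -0.9083.
Step 5: Two-sided p-value via normal approximation = 2*(1 - Phi(|z|)) = 0.363722.
Step 6: alpha = 0.1. fail to reject H0.

R = 5, z = -0.9083, p = 0.363722, fail to reject H0.


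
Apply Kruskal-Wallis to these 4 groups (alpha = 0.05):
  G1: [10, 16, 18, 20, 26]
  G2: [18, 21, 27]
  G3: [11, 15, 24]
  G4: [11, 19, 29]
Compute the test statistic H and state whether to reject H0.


Step 1: Combine all N = 14 observations and assign midranks.
sorted (value, group, rank): (10,G1,1), (11,G3,2.5), (11,G4,2.5), (15,G3,4), (16,G1,5), (18,G1,6.5), (18,G2,6.5), (19,G4,8), (20,G1,9), (21,G2,10), (24,G3,11), (26,G1,12), (27,G2,13), (29,G4,14)
Step 2: Sum ranks within each group.
R_1 = 33.5 (n_1 = 5)
R_2 = 29.5 (n_2 = 3)
R_3 = 17.5 (n_3 = 3)
R_4 = 24.5 (n_4 = 3)
Step 3: H = 12/(N(N+1)) * sum(R_i^2/n_i) - 3(N+1)
     = 12/(14*15) * (33.5^2/5 + 29.5^2/3 + 17.5^2/3 + 24.5^2/3) - 3*15
     = 0.057143 * 816.7 - 45
     = 1.668571.
Step 4: Ties present; correction factor C = 1 - 12/(14^3 - 14) = 0.995604. Corrected H = 1.668571 / 0.995604 = 1.675938.
Step 5: Under H0, H ~ chi^2(3); p-value = 0.642296.
Step 6: alpha = 0.05. fail to reject H0.

H = 1.6759, df = 3, p = 0.642296, fail to reject H0.


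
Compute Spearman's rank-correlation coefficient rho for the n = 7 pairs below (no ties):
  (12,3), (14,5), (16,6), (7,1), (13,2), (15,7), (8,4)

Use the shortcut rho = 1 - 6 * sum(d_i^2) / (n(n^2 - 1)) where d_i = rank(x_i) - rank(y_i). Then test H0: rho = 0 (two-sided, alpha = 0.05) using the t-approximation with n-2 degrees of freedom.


Step 1: Rank x and y separately (midranks; no ties here).
rank(x): 12->3, 14->5, 16->7, 7->1, 13->4, 15->6, 8->2
rank(y): 3->3, 5->5, 6->6, 1->1, 2->2, 7->7, 4->4
Step 2: d_i = R_x(i) - R_y(i); compute d_i^2.
  (3-3)^2=0, (5-5)^2=0, (7-6)^2=1, (1-1)^2=0, (4-2)^2=4, (6-7)^2=1, (2-4)^2=4
sum(d^2) = 10.
Step 3: rho = 1 - 6*10 / (7*(7^2 - 1)) = 1 - 60/336 = 0.821429.
Step 4: Under H0, t = rho * sqrt((n-2)/(1-rho^2)) = 3.2206 ~ t(5).
Step 5: Two-sided p-value from the t-distribution with 5 df = 0.023449.
Step 6: alpha = 0.05. reject H0.

rho = 0.8214, p = 0.023449, reject H0 at alpha = 0.05.


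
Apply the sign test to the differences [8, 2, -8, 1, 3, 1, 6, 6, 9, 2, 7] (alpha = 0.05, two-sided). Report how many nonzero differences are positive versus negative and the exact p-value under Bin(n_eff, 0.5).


Step 1: Discard zero differences. Original n = 11; n_eff = number of nonzero differences = 11.
Nonzero differences (with sign): +8, +2, -8, +1, +3, +1, +6, +6, +9, +2, +7
Step 2: Count signs: positive = 10, negative = 1.
Step 3: Under H0: P(positive) = 0.5, so the number of positives S ~ Bin(11, 0.5).
Step 4: Two-sided exact p-value = sum of Bin(11,0.5) probabilities at or below the observed probability = 0.011719.
Step 5: alpha = 0.05. reject H0.

n_eff = 11, pos = 10, neg = 1, p = 0.011719, reject H0.


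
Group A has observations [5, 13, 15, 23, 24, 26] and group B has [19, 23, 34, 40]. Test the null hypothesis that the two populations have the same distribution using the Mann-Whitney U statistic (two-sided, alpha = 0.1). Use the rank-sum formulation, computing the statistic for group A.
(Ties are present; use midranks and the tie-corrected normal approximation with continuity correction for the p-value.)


Step 1: Combine and sort all 10 observations; assign midranks.
sorted (value, group): (5,X), (13,X), (15,X), (19,Y), (23,X), (23,Y), (24,X), (26,X), (34,Y), (40,Y)
ranks: 5->1, 13->2, 15->3, 19->4, 23->5.5, 23->5.5, 24->7, 26->8, 34->9, 40->10
Step 2: Rank sum for X: R1 = 1 + 2 + 3 + 5.5 + 7 + 8 = 26.5.
Step 3: U_X = R1 - n1(n1+1)/2 = 26.5 - 6*7/2 = 26.5 - 21 = 5.5.
       U_Y = n1*n2 - U_X = 24 - 5.5 = 18.5.
Step 4: Ties are present, so use the tie-corrected normal approximation (with continuity correction) for the p-value.
Step 5: p-value = 0.199458; compare to alpha = 0.1. fail to reject H0.

U_X = 5.5, p = 0.199458, fail to reject H0 at alpha = 0.1.


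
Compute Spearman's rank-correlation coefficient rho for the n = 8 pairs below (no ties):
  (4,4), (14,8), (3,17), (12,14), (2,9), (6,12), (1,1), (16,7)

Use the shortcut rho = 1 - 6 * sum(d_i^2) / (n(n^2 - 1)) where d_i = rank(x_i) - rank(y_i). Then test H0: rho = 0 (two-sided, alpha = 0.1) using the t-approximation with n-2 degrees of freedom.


Step 1: Rank x and y separately (midranks; no ties here).
rank(x): 4->4, 14->7, 3->3, 12->6, 2->2, 6->5, 1->1, 16->8
rank(y): 4->2, 8->4, 17->8, 14->7, 9->5, 12->6, 1->1, 7->3
Step 2: d_i = R_x(i) - R_y(i); compute d_i^2.
  (4-2)^2=4, (7-4)^2=9, (3-8)^2=25, (6-7)^2=1, (2-5)^2=9, (5-6)^2=1, (1-1)^2=0, (8-3)^2=25
sum(d^2) = 74.
Step 3: rho = 1 - 6*74 / (8*(8^2 - 1)) = 1 - 444/504 = 0.119048.
Step 4: Under H0, t = rho * sqrt((n-2)/(1-rho^2)) = 0.2937 ~ t(6).
Step 5: Two-sided p-value from the t-distribution with 6 df = 0.778886.
Step 6: alpha = 0.1. fail to reject H0.

rho = 0.1190, p = 0.778886, fail to reject H0 at alpha = 0.1.


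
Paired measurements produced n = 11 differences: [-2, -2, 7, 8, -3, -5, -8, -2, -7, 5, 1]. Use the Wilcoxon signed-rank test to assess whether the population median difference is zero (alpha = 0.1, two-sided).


Step 1: Drop any zero differences (none here) and take |d_i|.
|d| = [2, 2, 7, 8, 3, 5, 8, 2, 7, 5, 1]
Step 2: Midrank |d_i| (ties get averaged ranks).
ranks: |2|->3, |2|->3, |7|->8.5, |8|->10.5, |3|->5, |5|->6.5, |8|->10.5, |2|->3, |7|->8.5, |5|->6.5, |1|->1
Step 3: Attach original signs; sum ranks with positive sign and with negative sign.
W+ = 8.5 + 10.5 + 6.5 + 1 = 26.5
W- = 3 + 3 + 5 + 6.5 + 10.5 + 3 + 8.5 = 39.5
(Check: W+ + W- = 66 should equal n(n+1)/2 = 66.)
Step 4: Test statistic W = min(W+, W-) = 26.5.
Step 5: Ties in |d|, so use the tie-corrected normal approximation.
        E[W] = n(n+1)/4 = 11*12/4 = 33.
        Tie groups: |d|=2 (t=3), |d|=5 (t=2), |d|=7 (t=2), |d|=8 (t=2); sum(t^3 - t) = 42.
        Var[W] = n(n+1)(2n+1)/24 - sum(t^3-t)/48 = 3036/24 - 42/48 = 125.625.
        z = (W - E[W]) / sqrt(Var[W]) = (26.5 - 33) / 11.2083 = -0.5799.
        Two-sided p = 2*Phi(z) = 0.561962.
Step 6: alpha = 0.1. fail to reject H0.

W+ = 26.5, W- = 39.5, W = min = 26.5, p = 0.561962, fail to reject H0.


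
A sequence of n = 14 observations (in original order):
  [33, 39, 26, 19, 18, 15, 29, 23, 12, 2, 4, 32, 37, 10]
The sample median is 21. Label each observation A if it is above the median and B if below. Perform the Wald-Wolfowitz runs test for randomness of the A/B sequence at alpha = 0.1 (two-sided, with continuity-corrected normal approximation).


Step 1: Compute median = 21; label A = above, B = below.
Labels in order: AAABBBAABBBAAB  (n_A = 7, n_B = 7)
Step 2: Count runs R = 6.
Step 3: Under H0 (random ordering), E[R] = 2*n_A*n_B/(n_A+n_B) + 1 = 2*7*7/14 + 1 = 8.0000.
        Var[R] = 2*n_A*n_B*(2*n_A*n_B - n_A - n_B) / ((n_A+n_B)^2 * (n_A+n_B-1)) = 8232/2548 = 3.2308.
        SD[R] = 1.7974.
Step 4: Continuity-corrected z = (R + 0.5 - E[R]) / SD[R] = (6 + 0.5 - 8.0000) / 1.7974 = -0.8345.
Step 5: Two-sided p-value via normal approximation = 2*(1 - Phi(|z|)) = 0.403986.
Step 6: alpha = 0.1. fail to reject H0.

R = 6, z = -0.8345, p = 0.403986, fail to reject H0.


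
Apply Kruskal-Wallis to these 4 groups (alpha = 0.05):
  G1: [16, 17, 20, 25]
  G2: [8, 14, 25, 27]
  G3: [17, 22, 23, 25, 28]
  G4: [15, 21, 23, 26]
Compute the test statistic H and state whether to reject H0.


Step 1: Combine all N = 17 observations and assign midranks.
sorted (value, group, rank): (8,G2,1), (14,G2,2), (15,G4,3), (16,G1,4), (17,G1,5.5), (17,G3,5.5), (20,G1,7), (21,G4,8), (22,G3,9), (23,G3,10.5), (23,G4,10.5), (25,G1,13), (25,G2,13), (25,G3,13), (26,G4,15), (27,G2,16), (28,G3,17)
Step 2: Sum ranks within each group.
R_1 = 29.5 (n_1 = 4)
R_2 = 32 (n_2 = 4)
R_3 = 55 (n_3 = 5)
R_4 = 36.5 (n_4 = 4)
Step 3: H = 12/(N(N+1)) * sum(R_i^2/n_i) - 3(N+1)
     = 12/(17*18) * (29.5^2/4 + 32^2/4 + 55^2/5 + 36.5^2/4) - 3*18
     = 0.039216 * 1411.62 - 54
     = 1.357843.
Step 4: Ties present; correction factor C = 1 - 36/(17^3 - 17) = 0.992647. Corrected H = 1.357843 / 0.992647 = 1.367901.
Step 5: Under H0, H ~ chi^2(3); p-value = 0.713076.
Step 6: alpha = 0.05. fail to reject H0.

H = 1.3679, df = 3, p = 0.713076, fail to reject H0.


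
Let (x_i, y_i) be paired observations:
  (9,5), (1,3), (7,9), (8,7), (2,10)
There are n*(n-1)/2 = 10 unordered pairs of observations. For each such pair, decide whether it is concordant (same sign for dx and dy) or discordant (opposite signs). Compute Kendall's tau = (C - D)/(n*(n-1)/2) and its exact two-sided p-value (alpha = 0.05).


Step 1: Enumerate the 10 unordered pairs (i,j) with i<j and classify each by sign(x_j-x_i) * sign(y_j-y_i).
  (1,2):dx=-8,dy=-2->C; (1,3):dx=-2,dy=+4->D; (1,4):dx=-1,dy=+2->D; (1,5):dx=-7,dy=+5->D
  (2,3):dx=+6,dy=+6->C; (2,4):dx=+7,dy=+4->C; (2,5):dx=+1,dy=+7->C; (3,4):dx=+1,dy=-2->D
  (3,5):dx=-5,dy=+1->D; (4,5):dx=-6,dy=+3->D
Step 2: C = 4, D = 6, total pairs = 10.
Step 3: tau = (C - D)/(n(n-1)/2) = (4 - 6)/10 = -0.200000.
Step 4: Exact two-sided p-value (enumerate n! = 120 permutations of y under H0): p = 0.816667.
Step 5: alpha = 0.05. fail to reject H0.

tau_b = -0.2000 (C=4, D=6), p = 0.816667, fail to reject H0.


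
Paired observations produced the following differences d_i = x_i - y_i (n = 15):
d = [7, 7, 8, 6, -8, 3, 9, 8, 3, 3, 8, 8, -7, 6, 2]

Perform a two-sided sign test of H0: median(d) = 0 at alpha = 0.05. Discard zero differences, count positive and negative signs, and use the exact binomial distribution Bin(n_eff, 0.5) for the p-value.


Step 1: Discard zero differences. Original n = 15; n_eff = number of nonzero differences = 15.
Nonzero differences (with sign): +7, +7, +8, +6, -8, +3, +9, +8, +3, +3, +8, +8, -7, +6, +2
Step 2: Count signs: positive = 13, negative = 2.
Step 3: Under H0: P(positive) = 0.5, so the number of positives S ~ Bin(15, 0.5).
Step 4: Two-sided exact p-value = sum of Bin(15,0.5) probabilities at or below the observed probability = 0.007385.
Step 5: alpha = 0.05. reject H0.

n_eff = 15, pos = 13, neg = 2, p = 0.007385, reject H0.


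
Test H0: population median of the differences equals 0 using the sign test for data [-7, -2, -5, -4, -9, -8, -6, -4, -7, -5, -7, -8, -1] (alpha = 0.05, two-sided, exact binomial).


Step 1: Discard zero differences. Original n = 13; n_eff = number of nonzero differences = 13.
Nonzero differences (with sign): -7, -2, -5, -4, -9, -8, -6, -4, -7, -5, -7, -8, -1
Step 2: Count signs: positive = 0, negative = 13.
Step 3: Under H0: P(positive) = 0.5, so the number of positives S ~ Bin(13, 0.5).
Step 4: Two-sided exact p-value = sum of Bin(13,0.5) probabilities at or below the observed probability = 0.000244.
Step 5: alpha = 0.05. reject H0.

n_eff = 13, pos = 0, neg = 13, p = 0.000244, reject H0.


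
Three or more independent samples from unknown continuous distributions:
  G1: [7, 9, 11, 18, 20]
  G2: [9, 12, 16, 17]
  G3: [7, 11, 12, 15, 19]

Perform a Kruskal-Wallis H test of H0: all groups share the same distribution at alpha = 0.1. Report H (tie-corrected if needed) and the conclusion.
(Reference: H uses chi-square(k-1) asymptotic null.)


Step 1: Combine all N = 14 observations and assign midranks.
sorted (value, group, rank): (7,G1,1.5), (7,G3,1.5), (9,G1,3.5), (9,G2,3.5), (11,G1,5.5), (11,G3,5.5), (12,G2,7.5), (12,G3,7.5), (15,G3,9), (16,G2,10), (17,G2,11), (18,G1,12), (19,G3,13), (20,G1,14)
Step 2: Sum ranks within each group.
R_1 = 36.5 (n_1 = 5)
R_2 = 32 (n_2 = 4)
R_3 = 36.5 (n_3 = 5)
Step 3: H = 12/(N(N+1)) * sum(R_i^2/n_i) - 3(N+1)
     = 12/(14*15) * (36.5^2/5 + 32^2/4 + 36.5^2/5) - 3*15
     = 0.057143 * 788.9 - 45
     = 0.080000.
Step 4: Ties present; correction factor C = 1 - 24/(14^3 - 14) = 0.991209. Corrected H = 0.080000 / 0.991209 = 0.080710.
Step 5: Under H0, H ~ chi^2(2); p-value = 0.960449.
Step 6: alpha = 0.1. fail to reject H0.

H = 0.0807, df = 2, p = 0.960449, fail to reject H0.


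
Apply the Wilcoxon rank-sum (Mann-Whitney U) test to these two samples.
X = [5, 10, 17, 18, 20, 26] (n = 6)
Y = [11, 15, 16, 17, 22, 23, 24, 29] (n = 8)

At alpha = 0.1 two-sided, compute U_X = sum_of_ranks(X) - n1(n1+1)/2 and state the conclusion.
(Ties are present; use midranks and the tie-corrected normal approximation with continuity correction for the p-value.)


Step 1: Combine and sort all 14 observations; assign midranks.
sorted (value, group): (5,X), (10,X), (11,Y), (15,Y), (16,Y), (17,X), (17,Y), (18,X), (20,X), (22,Y), (23,Y), (24,Y), (26,X), (29,Y)
ranks: 5->1, 10->2, 11->3, 15->4, 16->5, 17->6.5, 17->6.5, 18->8, 20->9, 22->10, 23->11, 24->12, 26->13, 29->14
Step 2: Rank sum for X: R1 = 1 + 2 + 6.5 + 8 + 9 + 13 = 39.5.
Step 3: U_X = R1 - n1(n1+1)/2 = 39.5 - 6*7/2 = 39.5 - 21 = 18.5.
       U_Y = n1*n2 - U_X = 48 - 18.5 = 29.5.
Step 4: Ties are present, so use the tie-corrected normal approximation (with continuity correction) for the p-value.
Step 5: p-value = 0.518145; compare to alpha = 0.1. fail to reject H0.

U_X = 18.5, p = 0.518145, fail to reject H0 at alpha = 0.1.


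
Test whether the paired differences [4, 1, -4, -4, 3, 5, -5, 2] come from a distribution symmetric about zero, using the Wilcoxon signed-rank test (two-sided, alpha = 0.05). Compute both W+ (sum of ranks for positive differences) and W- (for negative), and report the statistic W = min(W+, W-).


Step 1: Drop any zero differences (none here) and take |d_i|.
|d| = [4, 1, 4, 4, 3, 5, 5, 2]
Step 2: Midrank |d_i| (ties get averaged ranks).
ranks: |4|->5, |1|->1, |4|->5, |4|->5, |3|->3, |5|->7.5, |5|->7.5, |2|->2
Step 3: Attach original signs; sum ranks with positive sign and with negative sign.
W+ = 5 + 1 + 3 + 7.5 + 2 = 18.5
W- = 5 + 5 + 7.5 = 17.5
(Check: W+ + W- = 36 should equal n(n+1)/2 = 36.)
Step 4: Test statistic W = min(W+, W-) = 17.5.
Step 5: Ties in |d|, so use the tie-corrected normal approximation.
        E[W] = n(n+1)/4 = 8*9/4 = 18.
        Tie groups: |d|=4 (t=3), |d|=5 (t=2); sum(t^3 - t) = 30.
        Var[W] = n(n+1)(2n+1)/24 - sum(t^3-t)/48 = 1224/24 - 30/48 = 50.375.
        z = (W - E[W]) / sqrt(Var[W]) = (17.5 - 18) / 7.0975 = -0.0704.
        Two-sided p = 2*Phi(z) = 0.943838.
Step 6: alpha = 0.05. fail to reject H0.

W+ = 18.5, W- = 17.5, W = min = 17.5, p = 0.943838, fail to reject H0.


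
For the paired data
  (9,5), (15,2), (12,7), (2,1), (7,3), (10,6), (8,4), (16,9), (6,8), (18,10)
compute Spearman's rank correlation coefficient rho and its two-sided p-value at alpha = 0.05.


Step 1: Rank x and y separately (midranks; no ties here).
rank(x): 9->5, 15->8, 12->7, 2->1, 7->3, 10->6, 8->4, 16->9, 6->2, 18->10
rank(y): 5->5, 2->2, 7->7, 1->1, 3->3, 6->6, 4->4, 9->9, 8->8, 10->10
Step 2: d_i = R_x(i) - R_y(i); compute d_i^2.
  (5-5)^2=0, (8-2)^2=36, (7-7)^2=0, (1-1)^2=0, (3-3)^2=0, (6-6)^2=0, (4-4)^2=0, (9-9)^2=0, (2-8)^2=36, (10-10)^2=0
sum(d^2) = 72.
Step 3: rho = 1 - 6*72 / (10*(10^2 - 1)) = 1 - 432/990 = 0.563636.
Step 4: Under H0, t = rho * sqrt((n-2)/(1-rho^2)) = 1.9300 ~ t(8).
Step 5: Two-sided p-value from the t-distribution with 8 df = 0.089724.
Step 6: alpha = 0.05. fail to reject H0.

rho = 0.5636, p = 0.089724, fail to reject H0 at alpha = 0.05.


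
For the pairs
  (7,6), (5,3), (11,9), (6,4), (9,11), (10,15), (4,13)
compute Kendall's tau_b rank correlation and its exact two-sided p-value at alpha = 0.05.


Step 1: Enumerate the 21 unordered pairs (i,j) with i<j and classify each by sign(x_j-x_i) * sign(y_j-y_i).
  (1,2):dx=-2,dy=-3->C; (1,3):dx=+4,dy=+3->C; (1,4):dx=-1,dy=-2->C; (1,5):dx=+2,dy=+5->C
  (1,6):dx=+3,dy=+9->C; (1,7):dx=-3,dy=+7->D; (2,3):dx=+6,dy=+6->C; (2,4):dx=+1,dy=+1->C
  (2,5):dx=+4,dy=+8->C; (2,6):dx=+5,dy=+12->C; (2,7):dx=-1,dy=+10->D; (3,4):dx=-5,dy=-5->C
  (3,5):dx=-2,dy=+2->D; (3,6):dx=-1,dy=+6->D; (3,7):dx=-7,dy=+4->D; (4,5):dx=+3,dy=+7->C
  (4,6):dx=+4,dy=+11->C; (4,7):dx=-2,dy=+9->D; (5,6):dx=+1,dy=+4->C; (5,7):dx=-5,dy=+2->D
  (6,7):dx=-6,dy=-2->C
Step 2: C = 14, D = 7, total pairs = 21.
Step 3: tau = (C - D)/(n(n-1)/2) = (14 - 7)/21 = 0.333333.
Step 4: Exact two-sided p-value (enumerate n! = 5040 permutations of y under H0): p = 0.381349.
Step 5: alpha = 0.05. fail to reject H0.

tau_b = 0.3333 (C=14, D=7), p = 0.381349, fail to reject H0.


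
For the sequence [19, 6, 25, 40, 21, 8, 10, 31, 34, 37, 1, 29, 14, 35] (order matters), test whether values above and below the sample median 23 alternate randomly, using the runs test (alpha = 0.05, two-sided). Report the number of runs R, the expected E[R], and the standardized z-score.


Step 1: Compute median = 23; label A = above, B = below.
Labels in order: BBAABBBAAABABA  (n_A = 7, n_B = 7)
Step 2: Count runs R = 8.
Step 3: Under H0 (random ordering), E[R] = 2*n_A*n_B/(n_A+n_B) + 1 = 2*7*7/14 + 1 = 8.0000.
        Var[R] = 2*n_A*n_B*(2*n_A*n_B - n_A - n_B) / ((n_A+n_B)^2 * (n_A+n_B-1)) = 8232/2548 = 3.2308.
        SD[R] = 1.7974.
Step 4: R = E[R], so z = 0 with no continuity correction.
Step 5: Two-sided p-value via normal approximation = 2*(1 - Phi(|z|)) = 1.000000.
Step 6: alpha = 0.05. fail to reject H0.

R = 8, z = 0.0000, p = 1.000000, fail to reject H0.


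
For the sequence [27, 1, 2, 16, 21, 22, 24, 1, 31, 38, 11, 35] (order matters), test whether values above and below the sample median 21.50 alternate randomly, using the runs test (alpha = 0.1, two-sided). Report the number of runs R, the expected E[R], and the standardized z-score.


Step 1: Compute median = 21.50; label A = above, B = below.
Labels in order: ABBBBAABAABA  (n_A = 6, n_B = 6)
Step 2: Count runs R = 7.
Step 3: Under H0 (random ordering), E[R] = 2*n_A*n_B/(n_A+n_B) + 1 = 2*6*6/12 + 1 = 7.0000.
        Var[R] = 2*n_A*n_B*(2*n_A*n_B - n_A - n_B) / ((n_A+n_B)^2 * (n_A+n_B-1)) = 4320/1584 = 2.7273.
        SD[R] = 1.6514.
Step 4: R = E[R], so z = 0 with no continuity correction.
Step 5: Two-sided p-value via normal approximation = 2*(1 - Phi(|z|)) = 1.000000.
Step 6: alpha = 0.1. fail to reject H0.

R = 7, z = 0.0000, p = 1.000000, fail to reject H0.


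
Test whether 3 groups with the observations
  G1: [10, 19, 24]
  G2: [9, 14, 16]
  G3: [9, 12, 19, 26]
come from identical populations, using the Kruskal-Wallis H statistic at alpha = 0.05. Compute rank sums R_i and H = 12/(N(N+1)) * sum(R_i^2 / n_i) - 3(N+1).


Step 1: Combine all N = 10 observations and assign midranks.
sorted (value, group, rank): (9,G2,1.5), (9,G3,1.5), (10,G1,3), (12,G3,4), (14,G2,5), (16,G2,6), (19,G1,7.5), (19,G3,7.5), (24,G1,9), (26,G3,10)
Step 2: Sum ranks within each group.
R_1 = 19.5 (n_1 = 3)
R_2 = 12.5 (n_2 = 3)
R_3 = 23 (n_3 = 4)
Step 3: H = 12/(N(N+1)) * sum(R_i^2/n_i) - 3(N+1)
     = 12/(10*11) * (19.5^2/3 + 12.5^2/3 + 23^2/4) - 3*11
     = 0.109091 * 311.083 - 33
     = 0.936364.
Step 4: Ties present; correction factor C = 1 - 12/(10^3 - 10) = 0.987879. Corrected H = 0.936364 / 0.987879 = 0.947853.
Step 5: Under H0, H ~ chi^2(2); p-value = 0.622553.
Step 6: alpha = 0.05. fail to reject H0.

H = 0.9479, df = 2, p = 0.622553, fail to reject H0.


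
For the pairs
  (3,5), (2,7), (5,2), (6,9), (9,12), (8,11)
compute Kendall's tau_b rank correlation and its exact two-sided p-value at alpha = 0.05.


Step 1: Enumerate the 15 unordered pairs (i,j) with i<j and classify each by sign(x_j-x_i) * sign(y_j-y_i).
  (1,2):dx=-1,dy=+2->D; (1,3):dx=+2,dy=-3->D; (1,4):dx=+3,dy=+4->C; (1,5):dx=+6,dy=+7->C
  (1,6):dx=+5,dy=+6->C; (2,3):dx=+3,dy=-5->D; (2,4):dx=+4,dy=+2->C; (2,5):dx=+7,dy=+5->C
  (2,6):dx=+6,dy=+4->C; (3,4):dx=+1,dy=+7->C; (3,5):dx=+4,dy=+10->C; (3,6):dx=+3,dy=+9->C
  (4,5):dx=+3,dy=+3->C; (4,6):dx=+2,dy=+2->C; (5,6):dx=-1,dy=-1->C
Step 2: C = 12, D = 3, total pairs = 15.
Step 3: tau = (C - D)/(n(n-1)/2) = (12 - 3)/15 = 0.600000.
Step 4: Exact two-sided p-value (enumerate n! = 720 permutations of y under H0): p = 0.136111.
Step 5: alpha = 0.05. fail to reject H0.

tau_b = 0.6000 (C=12, D=3), p = 0.136111, fail to reject H0.


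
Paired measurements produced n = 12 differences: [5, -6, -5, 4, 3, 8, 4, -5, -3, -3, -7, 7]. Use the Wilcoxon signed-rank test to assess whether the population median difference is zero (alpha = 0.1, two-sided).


Step 1: Drop any zero differences (none here) and take |d_i|.
|d| = [5, 6, 5, 4, 3, 8, 4, 5, 3, 3, 7, 7]
Step 2: Midrank |d_i| (ties get averaged ranks).
ranks: |5|->7, |6|->9, |5|->7, |4|->4.5, |3|->2, |8|->12, |4|->4.5, |5|->7, |3|->2, |3|->2, |7|->10.5, |7|->10.5
Step 3: Attach original signs; sum ranks with positive sign and with negative sign.
W+ = 7 + 4.5 + 2 + 12 + 4.5 + 10.5 = 40.5
W- = 9 + 7 + 7 + 2 + 2 + 10.5 = 37.5
(Check: W+ + W- = 78 should equal n(n+1)/2 = 78.)
Step 4: Test statistic W = min(W+, W-) = 37.5.
Step 5: Ties in |d|, so use the tie-corrected normal approximation.
        E[W] = n(n+1)/4 = 12*13/4 = 39.
        Tie groups: |d|=3 (t=3), |d|=4 (t=2), |d|=5 (t=3), |d|=7 (t=2); sum(t^3 - t) = 60.
        Var[W] = n(n+1)(2n+1)/24 - sum(t^3-t)/48 = 3900/24 - 60/48 = 161.25.
        z = (W - E[W]) / sqrt(Var[W]) = (37.5 - 39) / 12.6984 = -0.1181.
        Two-sided p = 2*Phi(z) = 0.905969.
Step 6: alpha = 0.1. fail to reject H0.

W+ = 40.5, W- = 37.5, W = min = 37.5, p = 0.905969, fail to reject H0.


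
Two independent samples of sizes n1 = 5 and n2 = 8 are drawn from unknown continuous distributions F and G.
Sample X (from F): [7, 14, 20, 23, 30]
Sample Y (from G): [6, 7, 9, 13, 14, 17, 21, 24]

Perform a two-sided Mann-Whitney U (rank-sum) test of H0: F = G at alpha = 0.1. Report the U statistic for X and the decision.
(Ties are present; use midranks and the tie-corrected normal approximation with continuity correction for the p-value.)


Step 1: Combine and sort all 13 observations; assign midranks.
sorted (value, group): (6,Y), (7,X), (7,Y), (9,Y), (13,Y), (14,X), (14,Y), (17,Y), (20,X), (21,Y), (23,X), (24,Y), (30,X)
ranks: 6->1, 7->2.5, 7->2.5, 9->4, 13->5, 14->6.5, 14->6.5, 17->8, 20->9, 21->10, 23->11, 24->12, 30->13
Step 2: Rank sum for X: R1 = 2.5 + 6.5 + 9 + 11 + 13 = 42.
Step 3: U_X = R1 - n1(n1+1)/2 = 42 - 5*6/2 = 42 - 15 = 27.
       U_Y = n1*n2 - U_X = 40 - 27 = 13.
Step 4: Ties are present, so use the tie-corrected normal approximation (with continuity correction) for the p-value.
Step 5: p-value = 0.340019; compare to alpha = 0.1. fail to reject H0.

U_X = 27, p = 0.340019, fail to reject H0 at alpha = 0.1.


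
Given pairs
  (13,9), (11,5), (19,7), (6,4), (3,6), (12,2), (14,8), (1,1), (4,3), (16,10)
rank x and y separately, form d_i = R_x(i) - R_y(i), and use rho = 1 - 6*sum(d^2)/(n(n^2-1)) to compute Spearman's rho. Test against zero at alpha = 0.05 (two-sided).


Step 1: Rank x and y separately (midranks; no ties here).
rank(x): 13->7, 11->5, 19->10, 6->4, 3->2, 12->6, 14->8, 1->1, 4->3, 16->9
rank(y): 9->9, 5->5, 7->7, 4->4, 6->6, 2->2, 8->8, 1->1, 3->3, 10->10
Step 2: d_i = R_x(i) - R_y(i); compute d_i^2.
  (7-9)^2=4, (5-5)^2=0, (10-7)^2=9, (4-4)^2=0, (2-6)^2=16, (6-2)^2=16, (8-8)^2=0, (1-1)^2=0, (3-3)^2=0, (9-10)^2=1
sum(d^2) = 46.
Step 3: rho = 1 - 6*46 / (10*(10^2 - 1)) = 1 - 276/990 = 0.721212.
Step 4: Under H0, t = rho * sqrt((n-2)/(1-rho^2)) = 2.9448 ~ t(8).
Step 5: Two-sided p-value from the t-distribution with 8 df = 0.018573.
Step 6: alpha = 0.05. reject H0.

rho = 0.7212, p = 0.018573, reject H0 at alpha = 0.05.


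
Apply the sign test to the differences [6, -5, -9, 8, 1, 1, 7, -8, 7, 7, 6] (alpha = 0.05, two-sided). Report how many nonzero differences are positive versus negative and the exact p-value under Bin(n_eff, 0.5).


Step 1: Discard zero differences. Original n = 11; n_eff = number of nonzero differences = 11.
Nonzero differences (with sign): +6, -5, -9, +8, +1, +1, +7, -8, +7, +7, +6
Step 2: Count signs: positive = 8, negative = 3.
Step 3: Under H0: P(positive) = 0.5, so the number of positives S ~ Bin(11, 0.5).
Step 4: Two-sided exact p-value = sum of Bin(11,0.5) probabilities at or below the observed probability = 0.226562.
Step 5: alpha = 0.05. fail to reject H0.

n_eff = 11, pos = 8, neg = 3, p = 0.226562, fail to reject H0.


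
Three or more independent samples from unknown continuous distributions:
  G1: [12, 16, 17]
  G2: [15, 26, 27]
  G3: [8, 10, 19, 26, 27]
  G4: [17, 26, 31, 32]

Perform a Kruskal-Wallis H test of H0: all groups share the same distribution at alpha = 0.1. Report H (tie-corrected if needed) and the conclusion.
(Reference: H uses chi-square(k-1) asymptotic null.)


Step 1: Combine all N = 15 observations and assign midranks.
sorted (value, group, rank): (8,G3,1), (10,G3,2), (12,G1,3), (15,G2,4), (16,G1,5), (17,G1,6.5), (17,G4,6.5), (19,G3,8), (26,G2,10), (26,G3,10), (26,G4,10), (27,G2,12.5), (27,G3,12.5), (31,G4,14), (32,G4,15)
Step 2: Sum ranks within each group.
R_1 = 14.5 (n_1 = 3)
R_2 = 26.5 (n_2 = 3)
R_3 = 33.5 (n_3 = 5)
R_4 = 45.5 (n_4 = 4)
Step 3: H = 12/(N(N+1)) * sum(R_i^2/n_i) - 3(N+1)
     = 12/(15*16) * (14.5^2/3 + 26.5^2/3 + 33.5^2/5 + 45.5^2/4) - 3*16
     = 0.050000 * 1046.18 - 48
     = 4.308958.
Step 4: Ties present; correction factor C = 1 - 36/(15^3 - 15) = 0.989286. Corrected H = 4.308958 / 0.989286 = 4.355626.
Step 5: Under H0, H ~ chi^2(3); p-value = 0.225535.
Step 6: alpha = 0.1. fail to reject H0.

H = 4.3556, df = 3, p = 0.225535, fail to reject H0.


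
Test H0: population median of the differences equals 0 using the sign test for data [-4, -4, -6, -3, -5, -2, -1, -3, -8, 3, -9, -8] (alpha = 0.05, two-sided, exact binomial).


Step 1: Discard zero differences. Original n = 12; n_eff = number of nonzero differences = 12.
Nonzero differences (with sign): -4, -4, -6, -3, -5, -2, -1, -3, -8, +3, -9, -8
Step 2: Count signs: positive = 1, negative = 11.
Step 3: Under H0: P(positive) = 0.5, so the number of positives S ~ Bin(12, 0.5).
Step 4: Two-sided exact p-value = sum of Bin(12,0.5) probabilities at or below the observed probability = 0.006348.
Step 5: alpha = 0.05. reject H0.

n_eff = 12, pos = 1, neg = 11, p = 0.006348, reject H0.


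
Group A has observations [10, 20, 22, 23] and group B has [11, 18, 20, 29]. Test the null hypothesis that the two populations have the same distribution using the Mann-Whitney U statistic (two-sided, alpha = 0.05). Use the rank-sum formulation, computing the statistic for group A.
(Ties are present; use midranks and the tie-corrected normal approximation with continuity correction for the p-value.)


Step 1: Combine and sort all 8 observations; assign midranks.
sorted (value, group): (10,X), (11,Y), (18,Y), (20,X), (20,Y), (22,X), (23,X), (29,Y)
ranks: 10->1, 11->2, 18->3, 20->4.5, 20->4.5, 22->6, 23->7, 29->8
Step 2: Rank sum for X: R1 = 1 + 4.5 + 6 + 7 = 18.5.
Step 3: U_X = R1 - n1(n1+1)/2 = 18.5 - 4*5/2 = 18.5 - 10 = 8.5.
       U_Y = n1*n2 - U_X = 16 - 8.5 = 7.5.
Step 4: Ties are present, so use the tie-corrected normal approximation (with continuity correction) for the p-value.
Step 5: p-value = 1.000000; compare to alpha = 0.05. fail to reject H0.

U_X = 8.5, p = 1.000000, fail to reject H0 at alpha = 0.05.


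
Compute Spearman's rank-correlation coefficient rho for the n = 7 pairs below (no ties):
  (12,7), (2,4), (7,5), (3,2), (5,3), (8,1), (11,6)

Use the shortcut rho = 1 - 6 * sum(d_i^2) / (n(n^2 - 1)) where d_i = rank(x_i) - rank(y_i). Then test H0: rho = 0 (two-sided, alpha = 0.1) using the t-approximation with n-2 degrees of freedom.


Step 1: Rank x and y separately (midranks; no ties here).
rank(x): 12->7, 2->1, 7->4, 3->2, 5->3, 8->5, 11->6
rank(y): 7->7, 4->4, 5->5, 2->2, 3->3, 1->1, 6->6
Step 2: d_i = R_x(i) - R_y(i); compute d_i^2.
  (7-7)^2=0, (1-4)^2=9, (4-5)^2=1, (2-2)^2=0, (3-3)^2=0, (5-1)^2=16, (6-6)^2=0
sum(d^2) = 26.
Step 3: rho = 1 - 6*26 / (7*(7^2 - 1)) = 1 - 156/336 = 0.535714.
Step 4: Under H0, t = rho * sqrt((n-2)/(1-rho^2)) = 1.4186 ~ t(5).
Step 5: Two-sided p-value from the t-distribution with 5 df = 0.215217.
Step 6: alpha = 0.1. fail to reject H0.

rho = 0.5357, p = 0.215217, fail to reject H0 at alpha = 0.1.


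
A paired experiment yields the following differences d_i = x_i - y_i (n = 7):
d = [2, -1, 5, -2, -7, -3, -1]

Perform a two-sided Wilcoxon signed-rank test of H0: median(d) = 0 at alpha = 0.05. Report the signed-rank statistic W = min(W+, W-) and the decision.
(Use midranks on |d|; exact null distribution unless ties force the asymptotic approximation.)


Step 1: Drop any zero differences (none here) and take |d_i|.
|d| = [2, 1, 5, 2, 7, 3, 1]
Step 2: Midrank |d_i| (ties get averaged ranks).
ranks: |2|->3.5, |1|->1.5, |5|->6, |2|->3.5, |7|->7, |3|->5, |1|->1.5
Step 3: Attach original signs; sum ranks with positive sign and with negative sign.
W+ = 3.5 + 6 = 9.5
W- = 1.5 + 3.5 + 7 + 5 + 1.5 = 18.5
(Check: W+ + W- = 28 should equal n(n+1)/2 = 28.)
Step 4: Test statistic W = min(W+, W-) = 9.5.
Step 5: Ties in |d|, so use the tie-corrected normal approximation.
        E[W] = n(n+1)/4 = 7*8/4 = 14.
        Tie groups: |d|=1 (t=2), |d|=2 (t=2); sum(t^3 - t) = 12.
        Var[W] = n(n+1)(2n+1)/24 - sum(t^3-t)/48 = 840/24 - 12/48 = 34.75.
        z = (W - E[W]) / sqrt(Var[W]) = (9.5 - 14) / 5.8949 = -0.7634.
        Two-sided p = 2*Phi(z) = 0.445243.
Step 6: alpha = 0.05. fail to reject H0.

W+ = 9.5, W- = 18.5, W = min = 9.5, p = 0.445243, fail to reject H0.


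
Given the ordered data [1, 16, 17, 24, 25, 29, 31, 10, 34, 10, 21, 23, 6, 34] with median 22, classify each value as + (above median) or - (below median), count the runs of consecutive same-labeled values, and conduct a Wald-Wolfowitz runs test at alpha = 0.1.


Step 1: Compute median = 22; label A = above, B = below.
Labels in order: BBBAAAABABBABA  (n_A = 7, n_B = 7)
Step 2: Count runs R = 8.
Step 3: Under H0 (random ordering), E[R] = 2*n_A*n_B/(n_A+n_B) + 1 = 2*7*7/14 + 1 = 8.0000.
        Var[R] = 2*n_A*n_B*(2*n_A*n_B - n_A - n_B) / ((n_A+n_B)^2 * (n_A+n_B-1)) = 8232/2548 = 3.2308.
        SD[R] = 1.7974.
Step 4: R = E[R], so z = 0 with no continuity correction.
Step 5: Two-sided p-value via normal approximation = 2*(1 - Phi(|z|)) = 1.000000.
Step 6: alpha = 0.1. fail to reject H0.

R = 8, z = 0.0000, p = 1.000000, fail to reject H0.


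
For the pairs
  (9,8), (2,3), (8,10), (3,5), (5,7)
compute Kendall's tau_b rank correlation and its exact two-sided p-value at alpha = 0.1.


Step 1: Enumerate the 10 unordered pairs (i,j) with i<j and classify each by sign(x_j-x_i) * sign(y_j-y_i).
  (1,2):dx=-7,dy=-5->C; (1,3):dx=-1,dy=+2->D; (1,4):dx=-6,dy=-3->C; (1,5):dx=-4,dy=-1->C
  (2,3):dx=+6,dy=+7->C; (2,4):dx=+1,dy=+2->C; (2,5):dx=+3,dy=+4->C; (3,4):dx=-5,dy=-5->C
  (3,5):dx=-3,dy=-3->C; (4,5):dx=+2,dy=+2->C
Step 2: C = 9, D = 1, total pairs = 10.
Step 3: tau = (C - D)/(n(n-1)/2) = (9 - 1)/10 = 0.800000.
Step 4: Exact two-sided p-value (enumerate n! = 120 permutations of y under H0): p = 0.083333.
Step 5: alpha = 0.1. reject H0.

tau_b = 0.8000 (C=9, D=1), p = 0.083333, reject H0.
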